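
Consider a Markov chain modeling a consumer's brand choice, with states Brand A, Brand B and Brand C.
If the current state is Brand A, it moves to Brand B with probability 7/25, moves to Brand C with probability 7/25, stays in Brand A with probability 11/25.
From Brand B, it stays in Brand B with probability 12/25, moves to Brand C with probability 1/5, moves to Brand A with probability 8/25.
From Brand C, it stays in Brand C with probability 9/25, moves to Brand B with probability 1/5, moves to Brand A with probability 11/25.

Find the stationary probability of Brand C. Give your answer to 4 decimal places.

Let the stationary distribution be π with π = πP and π_1 + π_2 + π_3 = 1.
π_1 = 0.44·π_1 + 0.32·π_2 + 0.44·π_3
π_2 = 0.28·π_1 + 0.48·π_2 + 0.2·π_3
Solving with the normalization constraint gives π = (0.4013, 0.3224, 0.2763).
So the stationary probability of Brand C is 0.2763.

0.2763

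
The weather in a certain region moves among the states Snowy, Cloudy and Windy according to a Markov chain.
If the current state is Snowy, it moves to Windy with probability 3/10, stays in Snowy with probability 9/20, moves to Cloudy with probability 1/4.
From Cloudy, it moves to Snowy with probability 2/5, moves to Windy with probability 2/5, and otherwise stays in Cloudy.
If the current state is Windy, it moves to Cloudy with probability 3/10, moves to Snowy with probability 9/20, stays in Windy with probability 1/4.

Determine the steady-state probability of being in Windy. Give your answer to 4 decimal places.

0.3098

Let the stationary distribution be π with π = πP and π_1 + π_2 + π_3 = 1.
π_1 = 0.45·π_1 + 0.4·π_2 + 0.45·π_3
π_2 = 0.25·π_1 + 0.2·π_2 + 0.3·π_3
Solving with the normalization constraint gives π = (0.4374, 0.2528, 0.3098).
So the stationary probability of Windy is 0.3098.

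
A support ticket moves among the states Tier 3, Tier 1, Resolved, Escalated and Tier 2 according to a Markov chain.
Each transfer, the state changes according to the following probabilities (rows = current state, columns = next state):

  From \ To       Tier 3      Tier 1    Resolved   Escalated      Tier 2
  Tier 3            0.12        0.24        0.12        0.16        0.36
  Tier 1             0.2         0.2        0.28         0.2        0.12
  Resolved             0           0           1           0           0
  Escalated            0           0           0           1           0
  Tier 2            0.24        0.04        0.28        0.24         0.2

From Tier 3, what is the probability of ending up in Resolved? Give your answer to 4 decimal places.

Let h(s) be the probability of absorption at Resolved starting from transient state s. Then h(Resolved) = 1 and h(Escalated) = 0. By first-step analysis:
h(Tier 3) = 0.12·h(Tier 3) + 0.24·h(Tier 1) + 0.12·1 + 0.16·0 + 0.36·h(Tier 2)
h(Tier 1) = 0.2·h(Tier 3) + 0.2·h(Tier 1) + 0.28·1 + 0.2·0 + 0.12·h(Tier 2)
h(Tier 2) = 0.24·h(Tier 3) + 0.04·h(Tier 1) + 0.28·1 + 0.24·0 + 0.2·h(Tier 2)
Solving: h(Tier 3) = 0.5043, h(Tier 1) = 0.5554, h(Tier 2) = 0.5291.
Starting from Tier 3, the probability is 0.5043.

0.5043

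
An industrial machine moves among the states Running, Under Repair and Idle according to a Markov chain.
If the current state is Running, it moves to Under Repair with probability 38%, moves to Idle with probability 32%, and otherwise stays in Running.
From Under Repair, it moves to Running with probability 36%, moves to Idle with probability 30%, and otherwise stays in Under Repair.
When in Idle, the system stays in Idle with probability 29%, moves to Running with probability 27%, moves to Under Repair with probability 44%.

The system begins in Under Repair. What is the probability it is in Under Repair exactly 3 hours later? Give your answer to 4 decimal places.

0.3829

Propagate the distribution vector 3 hours from Under Repair.
After 0 hours: (0.0000, 1.0000, 0.0000)
After 1 hour: (0.3600, 0.3400, 0.3000)
After 2 hours: (0.3114, 0.3844, 0.3042)
After 3 hours: (0.3139, 0.3829, 0.3032)
P(in Under Repair after 3 hours) = 0.3829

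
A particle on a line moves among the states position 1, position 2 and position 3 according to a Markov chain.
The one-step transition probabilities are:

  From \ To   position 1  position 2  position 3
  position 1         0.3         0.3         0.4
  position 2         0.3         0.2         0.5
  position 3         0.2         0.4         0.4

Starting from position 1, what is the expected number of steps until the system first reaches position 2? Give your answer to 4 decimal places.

2.9412

Let t(s) be the expected number of steps to first reach position 2 from state s, with t(position 2) = 0. Conditioning on the first step:
t(position 1) = 1 + 0.3·t(position 1) + 0.4·t(position 3)
t(position 3) = 1 + 0.2·t(position 1) + 0.4·t(position 3)
Solving: t(position 1) = 2.9412, t(position 3) = 2.6471.
Expected steps from position 1 to position 2: 2.9412.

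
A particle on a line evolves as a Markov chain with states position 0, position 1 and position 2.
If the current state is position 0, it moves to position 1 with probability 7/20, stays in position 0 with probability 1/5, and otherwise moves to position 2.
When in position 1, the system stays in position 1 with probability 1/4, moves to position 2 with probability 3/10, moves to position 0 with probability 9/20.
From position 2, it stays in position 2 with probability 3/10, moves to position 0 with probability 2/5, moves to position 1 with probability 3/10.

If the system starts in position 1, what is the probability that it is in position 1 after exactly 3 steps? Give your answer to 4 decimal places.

0.3006

Propagate the distribution vector 3 steps from position 1.
After 0 steps: (0.0000, 1.0000, 0.0000)
After 1 step: (0.4500, 0.2500, 0.3000)
After 2 steps: (0.3225, 0.3100, 0.3675)
After 3 steps: (0.3510, 0.3006, 0.3484)
P(in position 1 after 3 steps) = 0.3006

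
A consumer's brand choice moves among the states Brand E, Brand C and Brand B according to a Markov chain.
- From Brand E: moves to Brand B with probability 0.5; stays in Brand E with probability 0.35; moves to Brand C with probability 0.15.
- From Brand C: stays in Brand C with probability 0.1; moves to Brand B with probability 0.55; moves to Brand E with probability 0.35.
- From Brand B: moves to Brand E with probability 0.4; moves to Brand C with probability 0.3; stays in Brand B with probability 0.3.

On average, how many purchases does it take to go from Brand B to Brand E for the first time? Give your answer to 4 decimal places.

2.5806

Let t(s) be the expected number of purchases to first reach Brand E from state s, with t(Brand E) = 0. Conditioning on the first purchase:
t(Brand C) = 1 + 0.1·t(Brand C) + 0.55·t(Brand B)
t(Brand B) = 1 + 0.3·t(Brand C) + 0.3·t(Brand B)
Solving: t(Brand C) = 2.6882, t(Brand B) = 2.5806.
Expected purchases from Brand B to Brand E: 2.5806.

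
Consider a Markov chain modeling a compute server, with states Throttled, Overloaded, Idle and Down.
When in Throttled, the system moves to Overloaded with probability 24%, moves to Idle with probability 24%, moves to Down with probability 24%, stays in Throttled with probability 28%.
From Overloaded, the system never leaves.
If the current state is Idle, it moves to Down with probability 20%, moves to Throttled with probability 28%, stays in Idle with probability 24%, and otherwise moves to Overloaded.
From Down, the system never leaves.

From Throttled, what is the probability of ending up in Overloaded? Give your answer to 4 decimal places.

Let h(s) be the probability of absorption at Overloaded starting from transient state s. Then h(Overloaded) = 1 and h(Down) = 0. By first-step analysis:
h(Throttled) = 0.28·h(Throttled) + 0.24·1 + 0.24·h(Idle) + 0.24·0
h(Idle) = 0.28·h(Throttled) + 0.28·1 + 0.24·h(Idle) + 0.2·0
Solving: h(Throttled) = 0.5200, h(Idle) = 0.5600.
Starting from Throttled, the probability is 0.5200.

0.5200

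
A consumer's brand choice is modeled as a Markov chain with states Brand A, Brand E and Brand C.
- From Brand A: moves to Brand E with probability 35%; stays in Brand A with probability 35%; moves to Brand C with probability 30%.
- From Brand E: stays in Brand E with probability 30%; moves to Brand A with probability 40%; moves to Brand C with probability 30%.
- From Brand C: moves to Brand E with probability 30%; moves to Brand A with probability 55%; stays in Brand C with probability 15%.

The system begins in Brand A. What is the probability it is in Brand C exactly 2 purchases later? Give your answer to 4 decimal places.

0.2550

Sum over the intermediate state after 1 purchase:
P = P(Brand A→Brand A)·P(Brand A→Brand C) + P(Brand A→Brand E)·P(Brand E→Brand C) + P(Brand A→Brand C)·P(Brand C→Brand C)
  = 0.35×0.3 + 0.35×0.3 + 0.3×0.15
  = 0.1050 + 0.1050 + 0.0450 = 0.2550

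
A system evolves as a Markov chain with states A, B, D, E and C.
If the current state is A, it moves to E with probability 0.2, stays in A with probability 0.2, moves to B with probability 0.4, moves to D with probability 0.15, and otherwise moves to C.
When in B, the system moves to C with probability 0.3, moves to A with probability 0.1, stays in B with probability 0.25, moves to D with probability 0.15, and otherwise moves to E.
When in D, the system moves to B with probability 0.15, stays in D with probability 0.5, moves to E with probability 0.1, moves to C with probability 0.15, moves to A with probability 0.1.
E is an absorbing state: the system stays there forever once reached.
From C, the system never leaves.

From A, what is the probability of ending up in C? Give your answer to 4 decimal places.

0.4546

Let h(s) be the probability of absorption at C starting from transient state s. Then h(C) = 1 and h(E) = 0. By first-step analysis:
h(A) = 0.2·h(A) + 0.4·h(B) + 0.15·h(D) + 0.2·0 + 0.05·1
h(B) = 0.1·h(A) + 0.25·h(B) + 0.15·h(D) + 0.2·0 + 0.3·1
h(D) = 0.1·h(A) + 0.15·h(B) + 0.5·h(D) + 0.1·0 + 0.15·1
Solving: h(A) = 0.4546, h(B) = 0.5732, h(D) = 0.5629.
Starting from A, the probability is 0.4546.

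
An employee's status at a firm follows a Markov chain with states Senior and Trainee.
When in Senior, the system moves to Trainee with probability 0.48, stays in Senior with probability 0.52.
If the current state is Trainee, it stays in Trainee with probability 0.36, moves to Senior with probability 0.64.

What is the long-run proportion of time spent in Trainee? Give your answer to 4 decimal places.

Let the stationary distribution be π with π = πP and π_1 + π_2 = 1.
π_1 = 0.52·π_1 + 0.64·π_2
Solving with the normalization constraint gives π = (0.5714, 0.4286).
So the stationary probability of Trainee is 0.4286.

0.4286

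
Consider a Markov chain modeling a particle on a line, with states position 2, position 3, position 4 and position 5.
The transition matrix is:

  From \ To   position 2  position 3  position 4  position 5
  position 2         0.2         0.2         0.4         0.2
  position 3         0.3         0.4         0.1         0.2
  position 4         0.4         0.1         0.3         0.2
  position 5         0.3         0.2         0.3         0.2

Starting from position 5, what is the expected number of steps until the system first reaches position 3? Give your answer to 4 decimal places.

5.9890

Let t(s) be the expected number of steps to first reach position 3 from state s, with t(position 3) = 0. Conditioning on the first step:
t(position 2) = 1 + 0.2·t(position 2) + 0.4·t(position 4) + 0.2·t(position 5)
t(position 4) = 1 + 0.4·t(position 2) + 0.3·t(position 4) + 0.2·t(position 5)
t(position 5) = 1 + 0.3·t(position 2) + 0.3·t(position 4) + 0.2·t(position 5)
Solving: t(position 2) = 6.0440, t(position 4) = 6.5934, t(position 5) = 5.9890.
Expected steps from position 5 to position 3: 5.9890.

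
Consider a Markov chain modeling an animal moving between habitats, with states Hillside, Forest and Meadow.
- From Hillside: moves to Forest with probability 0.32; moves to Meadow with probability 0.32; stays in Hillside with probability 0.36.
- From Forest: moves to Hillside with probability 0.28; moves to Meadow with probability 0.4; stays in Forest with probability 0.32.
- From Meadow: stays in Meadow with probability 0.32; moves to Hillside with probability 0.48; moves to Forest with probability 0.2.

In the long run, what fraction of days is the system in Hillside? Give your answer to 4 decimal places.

Let the stationary distribution be π with π = πP and π_1 + π_2 + π_3 = 1.
π_1 = 0.36·π_1 + 0.28·π_2 + 0.48·π_3
π_2 = 0.32·π_1 + 0.32·π_2 + 0.2·π_3
Solving with the normalization constraint gives π = (0.3788, 0.2789, 0.3423).
So the stationary probability of Hillside is 0.3788.

0.3788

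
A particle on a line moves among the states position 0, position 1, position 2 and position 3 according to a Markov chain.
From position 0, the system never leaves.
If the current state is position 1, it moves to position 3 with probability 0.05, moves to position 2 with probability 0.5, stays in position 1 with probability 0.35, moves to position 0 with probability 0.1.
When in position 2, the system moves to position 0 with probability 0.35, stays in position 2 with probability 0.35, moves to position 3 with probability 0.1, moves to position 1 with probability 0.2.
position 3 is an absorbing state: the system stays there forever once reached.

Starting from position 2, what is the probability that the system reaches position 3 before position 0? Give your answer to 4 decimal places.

Let h(s) be the probability of absorption at position 3 starting from transient state s. Then h(position 3) = 1 and h(position 0) = 0. By first-step analysis:
h(position 1) = 0.1·0 + 0.35·h(position 1) + 0.5·h(position 2) + 0.05·1
h(position 2) = 0.35·0 + 0.2·h(position 1) + 0.35·h(position 2) + 0.1·1
Solving: h(position 1) = 0.2558, h(position 2) = 0.2326.
Starting from position 2, the probability is 0.2326.

0.2326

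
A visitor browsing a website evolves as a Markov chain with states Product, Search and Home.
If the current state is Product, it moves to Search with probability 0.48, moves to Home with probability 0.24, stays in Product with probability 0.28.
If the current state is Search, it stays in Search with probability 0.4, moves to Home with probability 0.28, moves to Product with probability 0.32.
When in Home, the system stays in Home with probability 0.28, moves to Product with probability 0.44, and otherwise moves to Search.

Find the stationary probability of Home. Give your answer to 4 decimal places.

Let the stationary distribution be π with π = πP and π_1 + π_2 + π_3 = 1.
π_1 = 0.28·π_1 + 0.32·π_2 + 0.44·π_3
π_2 = 0.48·π_1 + 0.4·π_2 + 0.28·π_3
Solving with the normalization constraint gives π = (0.3384, 0.3951, 0.2665).
So the stationary probability of Home is 0.2665.

0.2665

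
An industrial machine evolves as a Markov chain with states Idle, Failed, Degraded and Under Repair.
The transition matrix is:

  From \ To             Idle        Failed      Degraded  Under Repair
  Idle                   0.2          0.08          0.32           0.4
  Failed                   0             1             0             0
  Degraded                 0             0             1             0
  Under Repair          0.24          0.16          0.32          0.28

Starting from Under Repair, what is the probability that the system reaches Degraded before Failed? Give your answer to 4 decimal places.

Let h(s) be the probability of absorption at Degraded starting from transient state s. Then h(Degraded) = 1 and h(Failed) = 0. By first-step analysis:
h(Idle) = 0.2·h(Idle) + 0.08·0 + 0.32·1 + 0.4·h(Under Repair)
h(Under Repair) = 0.24·h(Idle) + 0.16·0 + 0.32·1 + 0.28·h(Under Repair)
Solving: h(Idle) = 0.7467, h(Under Repair) = 0.6933.
Starting from Under Repair, the probability is 0.6933.

0.6933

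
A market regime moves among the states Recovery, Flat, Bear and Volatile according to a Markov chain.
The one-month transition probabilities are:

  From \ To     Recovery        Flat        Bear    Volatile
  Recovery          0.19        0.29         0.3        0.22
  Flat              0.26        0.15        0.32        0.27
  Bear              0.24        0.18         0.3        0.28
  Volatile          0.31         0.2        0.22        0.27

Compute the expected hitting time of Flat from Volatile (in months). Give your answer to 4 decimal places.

4.5829

Let t(s) be the expected number of months to first reach Flat from state s, with t(Flat) = 0. Conditioning on the first month:
t(Recovery) = 1 + 0.19·t(Recovery) + 0.3·t(Bear) + 0.22·t(Volatile)
t(Bear) = 1 + 0.24·t(Recovery) + 0.3·t(Bear) + 0.28·t(Volatile)
t(Volatile) = 1 + 0.31·t(Recovery) + 0.22·t(Bear) + 0.27·t(Volatile)
Solving: t(Recovery) = 4.2237, t(Bear) = 4.7099, t(Volatile) = 4.5829.
Expected months from Volatile to Flat: 4.5829.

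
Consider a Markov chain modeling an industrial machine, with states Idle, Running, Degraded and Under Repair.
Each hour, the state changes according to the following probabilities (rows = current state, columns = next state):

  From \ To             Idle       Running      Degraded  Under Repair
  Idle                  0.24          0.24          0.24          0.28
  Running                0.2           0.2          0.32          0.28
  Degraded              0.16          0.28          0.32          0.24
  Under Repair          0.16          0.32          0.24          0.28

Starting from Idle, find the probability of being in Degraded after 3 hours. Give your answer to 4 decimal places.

Propagate the distribution vector 3 hours from Idle.
After 0 hours: (1.0000, 0.0000, 0.0000, 0.0000)
After 1 hour: (0.2400, 0.2400, 0.2400, 0.2800)
After 2 hours: (0.1888, 0.2624, 0.2784, 0.2704)
After 3 hours: (0.1856, 0.2623, 0.2833, 0.2689)
P(in Degraded after 3 hours) = 0.2833

0.2833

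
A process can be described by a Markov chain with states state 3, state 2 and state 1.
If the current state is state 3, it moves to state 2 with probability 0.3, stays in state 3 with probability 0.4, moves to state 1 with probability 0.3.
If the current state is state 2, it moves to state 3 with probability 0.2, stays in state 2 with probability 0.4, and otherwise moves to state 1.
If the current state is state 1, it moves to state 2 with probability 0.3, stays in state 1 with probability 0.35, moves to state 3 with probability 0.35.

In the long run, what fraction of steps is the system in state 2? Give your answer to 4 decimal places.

Let the stationary distribution be π with π = πP and π_1 + π_2 + π_3 = 1.
π_1 = 0.4·π_1 + 0.2·π_2 + 0.35·π_3
π_2 = 0.3·π_1 + 0.4·π_2 + 0.3·π_3
Solving with the normalization constraint gives π = (0.3158, 0.3333, 0.3509).
So the stationary probability of state 2 is 0.3333.

0.3333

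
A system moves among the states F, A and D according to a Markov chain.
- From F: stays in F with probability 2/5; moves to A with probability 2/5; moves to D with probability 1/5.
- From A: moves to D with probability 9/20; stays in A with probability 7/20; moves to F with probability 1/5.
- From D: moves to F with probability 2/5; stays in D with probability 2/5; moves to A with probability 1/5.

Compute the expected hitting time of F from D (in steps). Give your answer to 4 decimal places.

Let t(s) be the expected number of steps to first reach F from state s, with t(F) = 0. Conditioning on the first step:
t(A) = 1 + 0.35·t(A) + 0.45·t(D)
t(D) = 1 + 0.2·t(A) + 0.4·t(D)
Solving: t(A) = 3.5000, t(D) = 2.8333.
Expected steps from D to F: 2.8333.

2.8333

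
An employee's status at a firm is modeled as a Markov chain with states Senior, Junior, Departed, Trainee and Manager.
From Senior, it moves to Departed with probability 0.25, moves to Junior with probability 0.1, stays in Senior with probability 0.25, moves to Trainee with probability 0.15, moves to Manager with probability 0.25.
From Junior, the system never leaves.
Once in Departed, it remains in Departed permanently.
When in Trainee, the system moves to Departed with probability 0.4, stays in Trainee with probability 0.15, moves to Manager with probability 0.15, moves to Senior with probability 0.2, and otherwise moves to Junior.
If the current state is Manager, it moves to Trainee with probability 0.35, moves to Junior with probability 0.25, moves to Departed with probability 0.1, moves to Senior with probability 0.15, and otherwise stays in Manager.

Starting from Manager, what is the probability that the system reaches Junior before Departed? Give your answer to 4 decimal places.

0.4717

Let h(s) be the probability of absorption at Junior starting from transient state s. Then h(Junior) = 1 and h(Departed) = 0. By first-step analysis:
h(Senior) = 0.25·h(Senior) + 0.1·1 + 0.25·0 + 0.15·h(Trainee) + 0.25·h(Manager)
h(Trainee) = 0.2·h(Senior) + 0.1·1 + 0.4·0 + 0.15·h(Trainee) + 0.15·h(Manager)
h(Manager) = 0.15·h(Senior) + 0.25·1 + 0.1·0 + 0.35·h(Trainee) + 0.15·h(Manager)
Solving: h(Senior) = 0.3471, h(Trainee) = 0.2826, h(Manager) = 0.4717.
Starting from Manager, the probability is 0.4717.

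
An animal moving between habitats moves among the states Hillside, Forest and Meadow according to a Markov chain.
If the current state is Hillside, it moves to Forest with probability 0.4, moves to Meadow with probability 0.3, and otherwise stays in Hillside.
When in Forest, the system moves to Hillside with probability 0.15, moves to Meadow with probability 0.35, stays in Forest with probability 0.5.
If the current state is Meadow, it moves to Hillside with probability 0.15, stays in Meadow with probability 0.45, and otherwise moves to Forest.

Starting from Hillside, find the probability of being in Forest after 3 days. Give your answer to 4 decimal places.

0.4440

Propagate the distribution vector 3 days from Hillside.
After 0 days: (1.0000, 0.0000, 0.0000)
After 1 day: (0.3000, 0.4000, 0.3000)
After 2 days: (0.1950, 0.4400, 0.3650)
After 3 days: (0.1793, 0.4440, 0.3768)
P(in Forest after 3 days) = 0.4440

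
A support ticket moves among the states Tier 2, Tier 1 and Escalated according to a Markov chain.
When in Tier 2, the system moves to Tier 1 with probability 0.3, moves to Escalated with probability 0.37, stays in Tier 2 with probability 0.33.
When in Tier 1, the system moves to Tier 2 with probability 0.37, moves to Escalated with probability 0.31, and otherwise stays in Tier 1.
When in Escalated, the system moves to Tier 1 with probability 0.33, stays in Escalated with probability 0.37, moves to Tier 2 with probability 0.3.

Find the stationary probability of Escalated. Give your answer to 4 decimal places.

Let the stationary distribution be π with π = πP and π_1 + π_2 + π_3 = 1.
π_1 = 0.33·π_1 + 0.37·π_2 + 0.3·π_3
π_2 = 0.3·π_1 + 0.32·π_2 + 0.33·π_3
Solving with the normalization constraint gives π = (0.3321, 0.3169, 0.3510).
So the stationary probability of Escalated is 0.3510.

0.3510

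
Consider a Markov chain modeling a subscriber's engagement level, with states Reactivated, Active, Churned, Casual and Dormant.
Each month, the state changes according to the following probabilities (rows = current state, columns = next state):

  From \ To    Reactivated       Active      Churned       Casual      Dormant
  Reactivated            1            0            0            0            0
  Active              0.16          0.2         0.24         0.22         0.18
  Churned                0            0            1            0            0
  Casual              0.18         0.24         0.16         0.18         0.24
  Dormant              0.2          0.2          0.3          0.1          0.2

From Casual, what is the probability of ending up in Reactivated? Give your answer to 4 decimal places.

Let h(s) be the probability of absorption at Reactivated starting from transient state s. Then h(Reactivated) = 1 and h(Churned) = 0. By first-step analysis:
h(Active) = 0.16·1 + 0.2·h(Active) + 0.24·0 + 0.22·h(Casual) + 0.18·h(Dormant)
h(Casual) = 0.18·1 + 0.24·h(Active) + 0.16·0 + 0.18·h(Casual) + 0.24·h(Dormant)
h(Dormant) = 0.2·1 + 0.2·h(Active) + 0.3·0 + 0.1·h(Casual) + 0.2·h(Dormant)
Solving: h(Active) = 0.4204, h(Casual) = 0.4634, h(Dormant) = 0.4130.
Starting from Casual, the probability is 0.4634.

0.4634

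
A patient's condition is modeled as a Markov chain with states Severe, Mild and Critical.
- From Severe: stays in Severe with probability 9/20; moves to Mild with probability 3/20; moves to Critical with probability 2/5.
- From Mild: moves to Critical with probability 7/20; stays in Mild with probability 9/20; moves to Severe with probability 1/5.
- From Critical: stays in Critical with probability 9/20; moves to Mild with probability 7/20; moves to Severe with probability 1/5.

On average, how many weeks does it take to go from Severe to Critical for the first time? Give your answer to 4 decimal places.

Let t(s) be the expected number of weeks to first reach Critical from state s, with t(Critical) = 0. Conditioning on the first week:
t(Severe) = 1 + 0.45·t(Severe) + 0.15·t(Mild)
t(Mild) = 1 + 0.2·t(Severe) + 0.45·t(Mild)
Solving: t(Severe) = 2.5688, t(Mild) = 2.7523.
Expected weeks from Severe to Critical: 2.5688.

2.5688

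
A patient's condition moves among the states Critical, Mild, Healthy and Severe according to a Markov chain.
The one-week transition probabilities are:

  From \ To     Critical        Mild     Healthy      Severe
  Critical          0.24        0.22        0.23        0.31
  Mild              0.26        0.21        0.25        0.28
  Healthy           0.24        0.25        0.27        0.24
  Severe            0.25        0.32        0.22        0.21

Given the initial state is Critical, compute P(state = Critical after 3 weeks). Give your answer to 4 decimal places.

0.2477

Propagate the distribution vector 3 weeks from Critical.
After 0 weeks: (1.0000, 0.0000, 0.0000, 0.0000)
After 1 week: (0.2400, 0.2200, 0.2300, 0.3100)
After 2 weeks: (0.2475, 0.2557, 0.2405, 0.2563)
After 3 weeks: (0.2477, 0.2503, 0.2422, 0.2599)
P(in Critical after 3 weeks) = 0.2477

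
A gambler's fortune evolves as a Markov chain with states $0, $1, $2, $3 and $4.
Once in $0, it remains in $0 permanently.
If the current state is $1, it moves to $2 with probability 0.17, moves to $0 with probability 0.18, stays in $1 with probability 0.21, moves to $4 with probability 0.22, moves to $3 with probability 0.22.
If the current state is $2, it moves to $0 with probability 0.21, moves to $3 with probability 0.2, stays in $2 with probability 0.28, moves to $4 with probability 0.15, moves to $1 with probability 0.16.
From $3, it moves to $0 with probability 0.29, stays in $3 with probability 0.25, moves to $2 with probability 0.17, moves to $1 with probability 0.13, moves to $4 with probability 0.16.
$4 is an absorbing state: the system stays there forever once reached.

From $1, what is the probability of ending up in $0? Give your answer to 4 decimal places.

0.5211

Let h(s) be the probability of absorption at $0 starting from transient state s. Then h($0) = 1 and h($4) = 0. By first-step analysis:
h($1) = 0.18·1 + 0.21·h($1) + 0.17·h($2) + 0.22·h($3) + 0.22·0
h($2) = 0.21·1 + 0.16·h($1) + 0.28·h($2) + 0.2·h($3) + 0.15·0
h($3) = 0.29·1 + 0.13·h($1) + 0.17·h($2) + 0.25·h($3) + 0.16·0
Solving: h($1) = 0.5211, h($2) = 0.5762, h($3) = 0.6076.
Starting from $1, the probability is 0.5211.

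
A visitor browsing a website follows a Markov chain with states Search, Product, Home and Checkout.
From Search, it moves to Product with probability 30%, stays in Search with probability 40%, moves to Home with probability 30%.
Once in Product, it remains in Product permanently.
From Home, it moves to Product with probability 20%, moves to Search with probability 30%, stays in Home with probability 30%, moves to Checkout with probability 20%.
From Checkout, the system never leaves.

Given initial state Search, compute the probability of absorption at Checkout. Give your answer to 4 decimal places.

0.1818

Let h(s) be the probability of absorption at Checkout starting from transient state s. Then h(Checkout) = 1 and h(Product) = 0. By first-step analysis:
h(Search) = 0.4·h(Search) + 0.3·0 + 0.3·h(Home)
h(Home) = 0.3·h(Search) + 0.2·0 + 0.3·h(Home) + 0.2·1
Solving: h(Search) = 0.1818, h(Home) = 0.3636.
Starting from Search, the probability is 0.1818.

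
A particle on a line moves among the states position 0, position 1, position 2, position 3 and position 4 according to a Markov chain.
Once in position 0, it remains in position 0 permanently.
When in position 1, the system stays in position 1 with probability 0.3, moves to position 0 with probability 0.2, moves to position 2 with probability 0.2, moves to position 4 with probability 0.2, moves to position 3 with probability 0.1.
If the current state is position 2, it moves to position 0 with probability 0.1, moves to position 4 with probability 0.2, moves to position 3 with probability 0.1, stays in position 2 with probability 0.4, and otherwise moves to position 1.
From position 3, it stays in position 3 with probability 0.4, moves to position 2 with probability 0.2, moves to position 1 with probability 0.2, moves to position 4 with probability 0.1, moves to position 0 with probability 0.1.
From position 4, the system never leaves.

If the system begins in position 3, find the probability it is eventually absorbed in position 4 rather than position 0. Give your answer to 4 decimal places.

0.5464

Let h(s) be the probability of absorption at position 4 starting from transient state s. Then h(position 4) = 1 and h(position 0) = 0. By first-step analysis:
h(position 1) = 0.2·0 + 0.3·h(position 1) + 0.2·h(position 2) + 0.1·h(position 3) + 0.2·1
h(position 2) = 0.1·0 + 0.2·h(position 1) + 0.4·h(position 2) + 0.1·h(position 3) + 0.2·1
h(position 3) = 0.1·0 + 0.2·h(position 1) + 0.2·h(position 2) + 0.4·h(position 3) + 0.1·1
Solving: h(position 1) = 0.5361, h(position 2) = 0.6031, h(position 3) = 0.5464.
Starting from position 3, the probability is 0.5464.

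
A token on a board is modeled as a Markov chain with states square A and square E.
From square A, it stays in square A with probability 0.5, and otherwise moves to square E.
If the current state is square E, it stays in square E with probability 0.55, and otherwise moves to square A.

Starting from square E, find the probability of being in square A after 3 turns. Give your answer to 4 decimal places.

Propagate the distribution vector 3 turns from square E.
After 0 turns: (0.0000, 1.0000)
After 1 turn: (0.4500, 0.5500)
After 2 turns: (0.4725, 0.5275)
After 3 turns: (0.4736, 0.5264)
P(in square A after 3 turns) = 0.4736

0.4736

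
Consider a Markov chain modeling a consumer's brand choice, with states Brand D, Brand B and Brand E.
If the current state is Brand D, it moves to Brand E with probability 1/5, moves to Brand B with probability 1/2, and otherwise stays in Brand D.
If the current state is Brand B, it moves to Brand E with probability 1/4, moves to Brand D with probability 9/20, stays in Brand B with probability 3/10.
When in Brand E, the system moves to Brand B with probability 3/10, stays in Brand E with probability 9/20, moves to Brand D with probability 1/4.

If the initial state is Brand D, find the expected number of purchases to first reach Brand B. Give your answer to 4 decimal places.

2.2388

Let t(s) be the expected number of purchases to first reach Brand B from state s, with t(Brand B) = 0. Conditioning on the first purchase:
t(Brand D) = 1 + 0.3·t(Brand D) + 0.2·t(Brand E)
t(Brand E) = 1 + 0.25·t(Brand D) + 0.45·t(Brand E)
Solving: t(Brand D) = 2.2388, t(Brand E) = 2.8358.
Expected purchases from Brand D to Brand B: 2.2388.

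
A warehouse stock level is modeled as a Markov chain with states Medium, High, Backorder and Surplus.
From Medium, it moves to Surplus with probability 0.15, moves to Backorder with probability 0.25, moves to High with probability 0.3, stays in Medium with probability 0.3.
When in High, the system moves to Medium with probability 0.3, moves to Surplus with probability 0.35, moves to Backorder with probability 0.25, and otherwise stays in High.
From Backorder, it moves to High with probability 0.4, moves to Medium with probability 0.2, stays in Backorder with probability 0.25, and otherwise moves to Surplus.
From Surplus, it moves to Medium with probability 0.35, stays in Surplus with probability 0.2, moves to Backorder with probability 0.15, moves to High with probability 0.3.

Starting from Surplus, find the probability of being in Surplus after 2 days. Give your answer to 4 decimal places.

0.2200

Propagate the distribution vector 2 days from Surplus.
After 0 days: (0.0000, 0.0000, 0.0000, 1.0000)
After 1 day: (0.3500, 0.3000, 0.1500, 0.2000)
After 2 days: (0.2950, 0.2550, 0.2300, 0.2200)
P(in Surplus after 2 days) = 0.2200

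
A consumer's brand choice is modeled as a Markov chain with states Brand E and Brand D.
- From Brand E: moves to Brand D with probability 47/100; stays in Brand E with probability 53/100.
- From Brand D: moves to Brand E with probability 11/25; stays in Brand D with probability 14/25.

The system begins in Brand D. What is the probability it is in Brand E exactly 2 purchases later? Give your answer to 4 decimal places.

0.4796

Sum over the intermediate state after 1 purchase:
P = P(Brand D→Brand E)·P(Brand E→Brand E) + P(Brand D→Brand D)·P(Brand D→Brand E)
  = 0.44×0.53 + 0.56×0.44
  = 0.2332 + 0.2464 = 0.4796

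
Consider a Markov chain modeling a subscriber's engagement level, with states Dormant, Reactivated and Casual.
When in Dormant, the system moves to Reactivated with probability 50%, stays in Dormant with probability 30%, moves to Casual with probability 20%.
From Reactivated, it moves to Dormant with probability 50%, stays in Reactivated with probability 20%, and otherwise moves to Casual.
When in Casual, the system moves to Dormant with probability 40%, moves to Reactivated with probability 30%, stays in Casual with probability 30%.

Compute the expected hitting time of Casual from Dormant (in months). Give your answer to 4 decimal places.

4.1935

Let t(s) be the expected number of months to first reach Casual from state s, with t(Casual) = 0. Conditioning on the first month:
t(Dormant) = 1 + 0.3·t(Dormant) + 0.5·t(Reactivated)
t(Reactivated) = 1 + 0.5·t(Dormant) + 0.2·t(Reactivated)
Solving: t(Dormant) = 4.1935, t(Reactivated) = 3.8710.
Expected months from Dormant to Casual: 4.1935.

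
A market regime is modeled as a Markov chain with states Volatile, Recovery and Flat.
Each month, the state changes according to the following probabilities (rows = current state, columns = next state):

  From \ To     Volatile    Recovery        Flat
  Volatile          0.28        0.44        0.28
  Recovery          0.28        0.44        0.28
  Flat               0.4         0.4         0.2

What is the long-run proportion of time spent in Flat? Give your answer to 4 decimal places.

0.2593

Let the stationary distribution be π with π = πP and π_1 + π_2 + π_3 = 1.
π_1 = 0.28·π_1 + 0.28·π_2 + 0.4·π_3
π_2 = 0.44·π_1 + 0.44·π_2 + 0.4·π_3
Solving with the normalization constraint gives π = (0.3111, 0.4296, 0.2593).
So the stationary probability of Flat is 0.2593.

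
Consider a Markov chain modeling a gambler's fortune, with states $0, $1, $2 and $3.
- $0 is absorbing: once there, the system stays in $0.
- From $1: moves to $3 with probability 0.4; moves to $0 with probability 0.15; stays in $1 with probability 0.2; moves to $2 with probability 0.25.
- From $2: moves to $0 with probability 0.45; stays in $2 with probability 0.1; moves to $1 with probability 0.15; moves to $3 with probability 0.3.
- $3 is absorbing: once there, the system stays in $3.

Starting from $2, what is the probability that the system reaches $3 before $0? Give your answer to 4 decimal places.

0.4396

Let h(s) be the probability of absorption at $3 starting from transient state s. Then h($3) = 1 and h($0) = 0. By first-step analysis:
h($1) = 0.15·0 + 0.2·h($1) + 0.25·h($2) + 0.4·1
h($2) = 0.45·0 + 0.15·h($1) + 0.1·h($2) + 0.3·1
Solving: h($1) = 0.6374, h($2) = 0.4396.
Starting from $2, the probability is 0.4396.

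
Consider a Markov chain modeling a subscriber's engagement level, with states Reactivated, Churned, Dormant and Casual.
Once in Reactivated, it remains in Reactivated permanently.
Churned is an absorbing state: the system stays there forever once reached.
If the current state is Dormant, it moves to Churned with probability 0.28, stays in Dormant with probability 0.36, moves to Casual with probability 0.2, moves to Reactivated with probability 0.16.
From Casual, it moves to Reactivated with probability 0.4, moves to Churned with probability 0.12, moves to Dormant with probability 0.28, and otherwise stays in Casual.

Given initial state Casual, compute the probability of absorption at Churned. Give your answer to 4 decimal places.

Let h(s) be the probability of absorption at Churned starting from transient state s. Then h(Churned) = 1 and h(Reactivated) = 0. By first-step analysis:
h(Dormant) = 0.16·0 + 0.28·1 + 0.36·h(Dormant) + 0.2·h(Casual)
h(Casual) = 0.4·0 + 0.12·1 + 0.28·h(Dormant) + 0.2·h(Casual)
Solving: h(Dormant) = 0.5439, h(Casual) = 0.3404.
Starting from Casual, the probability is 0.3404.

0.3404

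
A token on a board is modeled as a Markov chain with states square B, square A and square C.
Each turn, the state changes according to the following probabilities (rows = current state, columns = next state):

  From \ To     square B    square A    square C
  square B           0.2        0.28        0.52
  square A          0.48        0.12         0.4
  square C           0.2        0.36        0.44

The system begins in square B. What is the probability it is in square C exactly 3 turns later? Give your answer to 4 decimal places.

Propagate the distribution vector 3 turns from square B.
After 0 turns: (1.0000, 0.0000, 0.0000)
After 1 turn: (0.2000, 0.2800, 0.5200)
After 2 turns: (0.2784, 0.2768, 0.4448)
After 3 turns: (0.2775, 0.2713, 0.4512)
P(in square C after 3 turns) = 0.4512

0.4512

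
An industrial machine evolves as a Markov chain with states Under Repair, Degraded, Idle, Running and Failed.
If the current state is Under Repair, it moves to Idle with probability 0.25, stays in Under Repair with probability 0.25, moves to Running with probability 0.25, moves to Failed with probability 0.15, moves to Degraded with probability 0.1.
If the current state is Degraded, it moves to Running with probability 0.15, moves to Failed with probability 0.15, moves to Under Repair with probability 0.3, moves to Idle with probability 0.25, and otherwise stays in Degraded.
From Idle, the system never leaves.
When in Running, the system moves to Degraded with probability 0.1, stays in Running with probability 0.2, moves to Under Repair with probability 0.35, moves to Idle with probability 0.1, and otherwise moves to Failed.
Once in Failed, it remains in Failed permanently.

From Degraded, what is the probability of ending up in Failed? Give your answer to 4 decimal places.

Let h(s) be the probability of absorption at Failed starting from transient state s. Then h(Failed) = 1 and h(Idle) = 0. By first-step analysis:
h(Under Repair) = 0.25·h(Under Repair) + 0.1·h(Degraded) + 0.25·0 + 0.25·h(Running) + 0.15·1
h(Degraded) = 0.3·h(Under Repair) + 0.15·h(Degraded) + 0.25·0 + 0.15·h(Running) + 0.15·1
h(Running) = 0.35·h(Under Repair) + 0.1·h(Degraded) + 0.1·0 + 0.2·h(Running) + 0.25·1
Solving: h(Under Repair) = 0.4447, h(Degraded) = 0.4324, h(Running) = 0.5611.
Starting from Degraded, the probability is 0.4324.

0.4324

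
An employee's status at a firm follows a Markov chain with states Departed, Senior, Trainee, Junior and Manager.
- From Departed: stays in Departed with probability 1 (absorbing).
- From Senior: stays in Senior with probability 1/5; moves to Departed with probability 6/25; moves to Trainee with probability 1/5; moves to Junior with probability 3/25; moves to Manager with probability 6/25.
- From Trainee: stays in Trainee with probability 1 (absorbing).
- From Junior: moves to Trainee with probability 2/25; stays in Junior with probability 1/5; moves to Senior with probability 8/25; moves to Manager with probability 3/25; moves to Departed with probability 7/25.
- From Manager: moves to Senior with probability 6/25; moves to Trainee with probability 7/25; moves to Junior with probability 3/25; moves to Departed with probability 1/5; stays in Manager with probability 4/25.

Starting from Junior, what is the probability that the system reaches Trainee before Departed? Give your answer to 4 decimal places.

Let h(s) be the probability of absorption at Trainee starting from transient state s. Then h(Trainee) = 1 and h(Departed) = 0. By first-step analysis:
h(Senior) = 0.24·0 + 0.2·h(Senior) + 0.2·1 + 0.12·h(Junior) + 0.24·h(Manager)
h(Junior) = 0.28·0 + 0.32·h(Senior) + 0.08·1 + 0.2·h(Junior) + 0.12·h(Manager)
h(Manager) = 0.2·0 + 0.24·h(Senior) + 0.28·1 + 0.12·h(Junior) + 0.16·h(Manager)
Solving: h(Senior) = 0.4590, h(Junior) = 0.3610, h(Manager) = 0.5160.
Starting from Junior, the probability is 0.3610.

0.3610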